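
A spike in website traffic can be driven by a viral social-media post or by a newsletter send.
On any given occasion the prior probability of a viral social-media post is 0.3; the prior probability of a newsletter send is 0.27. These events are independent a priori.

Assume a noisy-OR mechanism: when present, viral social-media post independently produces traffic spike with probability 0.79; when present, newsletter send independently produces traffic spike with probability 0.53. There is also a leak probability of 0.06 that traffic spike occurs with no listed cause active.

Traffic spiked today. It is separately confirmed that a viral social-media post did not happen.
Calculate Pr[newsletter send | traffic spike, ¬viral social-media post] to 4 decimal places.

Under noisy-OR, P(traffic spike | causes) = 1 − (1−0.06)·∏(1−qᵢ) over the active causes.
P(traffic spike | ¬viral social-media post) = 0.06·0.73 + 0.5582·0.27 = 0.043800 + 0.150714 = 0.194514
Restricting to configurations with newsletter send present: 0.5582·0.27 = 0.150714.
Hence the posterior is 0.150714/0.194514 ≈ 0.7748.

Pr[newsletter send | traffic spike, ¬viral social-media post] ≈ 0.7748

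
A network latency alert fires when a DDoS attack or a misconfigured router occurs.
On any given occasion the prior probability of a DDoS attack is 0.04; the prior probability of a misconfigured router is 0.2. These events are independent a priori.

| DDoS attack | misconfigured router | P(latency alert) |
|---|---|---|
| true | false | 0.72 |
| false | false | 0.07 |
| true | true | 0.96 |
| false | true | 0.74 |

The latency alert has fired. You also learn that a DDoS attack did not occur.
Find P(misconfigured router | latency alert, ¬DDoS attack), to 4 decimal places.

P(latency alert | ¬DDoS attack) = 0.07*0.8 + 0.74*0.2 = 0.056000 + 0.148000 = 0.204000
The misconfigured router-present share is 0.74*0.2 = 0.148000.
So P(misconfigured router | latency alert, ¬DDoS attack) = 0.148000/0.204000 ≈ 0.7255.

P(misconfigured router | latency alert, ¬DDoS attack) ≈ 0.7255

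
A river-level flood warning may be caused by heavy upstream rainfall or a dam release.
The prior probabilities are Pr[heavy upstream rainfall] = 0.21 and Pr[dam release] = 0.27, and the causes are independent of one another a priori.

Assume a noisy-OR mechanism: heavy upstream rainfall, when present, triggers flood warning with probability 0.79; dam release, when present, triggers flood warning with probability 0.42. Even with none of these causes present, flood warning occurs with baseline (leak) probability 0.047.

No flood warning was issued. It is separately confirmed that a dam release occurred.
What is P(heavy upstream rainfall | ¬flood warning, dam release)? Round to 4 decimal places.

Under noisy-OR, P(flood warning | causes) = 1 − (1−0.047)·∏(1−qᵢ) over the active causes.
Numerator (weight on configurations with heavy upstream rainfall): 0.116075·0.21 = 0.024376
Denominator P(¬flood warning | dam release): 0.55274·0.79 + 0.116075·0.21 = 0.461041
Posterior = 0.024376 / 0.461041 ≈ 0.0529

P(heavy upstream rainfall | ¬flood warning, dam release) ≈ 0.0529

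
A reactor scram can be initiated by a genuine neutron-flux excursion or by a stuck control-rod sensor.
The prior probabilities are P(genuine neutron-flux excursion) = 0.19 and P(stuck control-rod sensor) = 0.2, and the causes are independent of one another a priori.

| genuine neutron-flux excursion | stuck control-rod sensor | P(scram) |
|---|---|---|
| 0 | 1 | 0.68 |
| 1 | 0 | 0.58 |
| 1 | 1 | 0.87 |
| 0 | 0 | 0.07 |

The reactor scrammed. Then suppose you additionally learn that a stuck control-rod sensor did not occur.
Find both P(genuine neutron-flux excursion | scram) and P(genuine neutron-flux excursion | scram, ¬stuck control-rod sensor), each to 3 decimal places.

Enumerate the 4 (genuine neutron-flux excursion, stuck control-rod sensor) configurations and weight by the priors:
  P(scram) = 0.07·0.81·0.8 + 0.68·0.81·0.2 + 0.58·0.19·0.8 + 0.87·0.19·0.2
        = 0.045360 + 0.110160 + 0.088160 + 0.033060 = 0.276740
Keeping only the genuine neutron-flux excursion-present terms gives 0.121220, so
  P(genuine neutron-flux excursion | scram) = 0.121220 / 0.276740 ≈ 0.438

Now condition on the additional information:
Enumerate both values of genuine neutron-flux excursion and weight by the priors:
  P(scram | ¬stuck control-rod sensor) = 0.07*0.81 + 0.58*0.19
        = 0.056700 + 0.110200 = 0.166900
Keeping only the genuine neutron-flux excursion-present terms gives 0.110200, so
  P(genuine neutron-flux excursion | scram, ¬stuck control-rod sensor) = 0.110200 / 0.166900 ≈ 0.660
With stuck control-rod sensor excluded, genuine neutron-flux excursion must carry more of the explanatory weight for the scram.

P(genuine neutron-flux excursion | scram) ≈ 0.438; P(genuine neutron-flux excursion | scram, ¬stuck control-rod sensor) ≈ 0.660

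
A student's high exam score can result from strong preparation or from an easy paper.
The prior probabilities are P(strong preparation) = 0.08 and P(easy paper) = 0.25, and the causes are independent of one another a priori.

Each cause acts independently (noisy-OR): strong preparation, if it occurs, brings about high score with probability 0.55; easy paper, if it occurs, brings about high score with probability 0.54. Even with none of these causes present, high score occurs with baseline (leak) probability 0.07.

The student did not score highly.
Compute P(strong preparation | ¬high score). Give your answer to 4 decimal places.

P(strong preparation | ¬high score) ≈ 0.0377

Under noisy-OR, P(high score | causes) = 1 − (1−0.07)·∏(1−qᵢ) over the active causes.
By total probability over the 4 (strong preparation, easy paper) configurations:
  P(¬high score) = 0.93×0.92×0.75 + 0.4278×0.92×0.25 + 0.4185×0.08×0.75 + 0.19251×0.08×0.25
        = 0.641700 + 0.098394 + 0.025110 + 0.003850 = 0.769054
The terms with strong preparation present sum to 0.028960, so
  P(strong preparation | ¬high score) = 0.028960 / 0.769054 ≈ 0.0377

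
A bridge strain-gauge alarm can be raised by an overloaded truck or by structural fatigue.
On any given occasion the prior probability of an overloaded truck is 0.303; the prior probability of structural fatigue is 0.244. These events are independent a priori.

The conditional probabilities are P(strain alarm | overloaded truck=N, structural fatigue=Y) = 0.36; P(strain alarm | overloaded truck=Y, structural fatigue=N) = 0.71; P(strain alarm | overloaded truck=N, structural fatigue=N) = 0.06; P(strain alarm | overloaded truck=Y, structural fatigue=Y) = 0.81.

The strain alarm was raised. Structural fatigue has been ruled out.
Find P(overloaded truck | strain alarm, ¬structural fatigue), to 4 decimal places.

P(overloaded truck | strain alarm, ¬structural fatigue) ≈ 0.8372

P(strain alarm | ¬structural fatigue) = 0.06·0.697 + 0.71·0.303 = 0.041820 + 0.215130 = 0.256950
Restricting to configurations with overloaded truck present: 0.71·0.303 = 0.215130.
So P(overloaded truck | strain alarm, ¬structural fatigue) = 0.215130/0.256950 ≈ 0.8372.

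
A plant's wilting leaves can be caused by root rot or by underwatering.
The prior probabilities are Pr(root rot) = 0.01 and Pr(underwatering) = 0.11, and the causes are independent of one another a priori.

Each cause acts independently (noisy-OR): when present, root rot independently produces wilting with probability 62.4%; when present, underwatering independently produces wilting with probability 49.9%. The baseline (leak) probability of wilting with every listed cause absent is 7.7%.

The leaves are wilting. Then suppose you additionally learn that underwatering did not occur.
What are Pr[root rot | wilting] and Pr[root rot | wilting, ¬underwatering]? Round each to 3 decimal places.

Under noisy-OR, P(wilting | causes) = 1 − (1−0.077)·∏(1−qᵢ) over the active causes.
Enumerate the 4 (root rot, underwatering) configurations and weight by the priors:
  P(wilting) = 0.077*0.99*0.89 + 0.537577*0.99*0.11 + 0.652952*0.01*0.89 + 0.826129*0.01*0.11
        = 0.067845 + 0.058542 + 0.005811 + 0.000909 = 0.133107
Keeping only the root rot-present terms gives 0.006720, so
  P(root rot | wilting) = 0.006720 / 0.133107 ≈ 0.050

Now also conditioning on underwatering≠true:
For the numerator, keep only root rot=true terms: 0.652952×0.01 = 0.006530
Normalizer over all consistent configurations: 0.077×0.99 + 0.652952×0.01 = 0.082760
Posterior = 0.006530 / 0.082760 ≈ 0.079
Ruling out underwatering raises the posterior on root rot — the flip side of explaining away.

Pr[root rot | wilting] ≈ 0.050; Pr[root rot | wilting, ¬underwatering] ≈ 0.079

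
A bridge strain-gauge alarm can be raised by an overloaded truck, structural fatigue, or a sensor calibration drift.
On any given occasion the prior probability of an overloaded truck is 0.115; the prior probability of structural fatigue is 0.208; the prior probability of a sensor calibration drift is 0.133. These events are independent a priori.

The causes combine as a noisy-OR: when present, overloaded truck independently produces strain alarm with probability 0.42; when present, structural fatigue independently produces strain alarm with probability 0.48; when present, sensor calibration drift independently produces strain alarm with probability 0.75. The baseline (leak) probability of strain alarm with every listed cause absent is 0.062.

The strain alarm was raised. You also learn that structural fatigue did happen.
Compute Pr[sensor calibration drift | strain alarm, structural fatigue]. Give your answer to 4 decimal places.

Pr[sensor calibration drift | strain alarm, structural fatigue] ≈ 0.2020

Under noisy-OR, P(strain alarm | causes) = 1 − (1−0.062)·∏(1−qᵢ) over the active causes.
Weight on sensor calibration drift=true, given the evidence: 0.103352 + 0.014213 = 0.117565
The normalizing constant is 0.51224*0.885*0.867 + 0.87806*0.885*0.133 + 0.717099*0.115*0.867 + 0.929275*0.115*0.133 = 0.582102
P(sensor calibration drift | strain alarm, structural fatigue) = 0.117565/0.582102 ≈ 0.2020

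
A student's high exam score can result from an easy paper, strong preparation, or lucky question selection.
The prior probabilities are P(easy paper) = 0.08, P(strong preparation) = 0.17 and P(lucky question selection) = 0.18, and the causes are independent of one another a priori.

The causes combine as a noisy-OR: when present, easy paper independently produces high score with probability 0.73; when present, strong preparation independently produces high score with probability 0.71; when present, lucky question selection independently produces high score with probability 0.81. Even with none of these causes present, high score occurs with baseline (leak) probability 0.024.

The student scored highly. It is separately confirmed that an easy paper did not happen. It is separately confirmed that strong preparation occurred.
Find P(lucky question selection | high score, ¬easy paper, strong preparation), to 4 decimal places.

P(lucky question selection | high score, ¬easy paper, strong preparation) ≈ 0.2246

Under noisy-OR, P(high score | causes) = 1 − (1−0.024)·∏(1−qᵢ) over the active causes.
By total probability over both values of lucky question selection:
  P(high score | ¬easy paper, strong preparation) = 0.71696×0.82 + 0.946222×0.18
        = 0.587907 + 0.170320 = 0.758227
Keeping only the lucky question selection-present terms gives 0.170320, so
  P(lucky question selection | high score, ¬easy paper, strong preparation) = 0.170320 / 0.758227 ≈ 0.2246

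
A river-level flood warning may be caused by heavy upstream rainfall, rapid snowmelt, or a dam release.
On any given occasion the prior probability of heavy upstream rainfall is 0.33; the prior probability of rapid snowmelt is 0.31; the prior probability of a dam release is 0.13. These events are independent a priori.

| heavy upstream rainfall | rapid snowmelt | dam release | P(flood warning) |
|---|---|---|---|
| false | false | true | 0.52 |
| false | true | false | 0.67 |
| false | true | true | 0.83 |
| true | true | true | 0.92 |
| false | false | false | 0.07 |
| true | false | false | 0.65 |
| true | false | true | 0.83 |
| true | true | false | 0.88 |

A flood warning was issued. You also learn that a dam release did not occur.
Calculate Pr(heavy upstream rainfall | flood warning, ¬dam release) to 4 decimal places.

Pr(heavy upstream rainfall | flood warning, ¬dam release) ≈ 0.5812

Numerator (weight on configurations with heavy upstream rainfall): 0.148005 + 0.090024 = 0.238029
Normalizer over all consistent configurations: 0.07·0.67·0.69 + 0.67·0.67·0.31 + 0.65·0.33·0.69 + 0.88·0.33·0.31 = 0.409549
Posterior = 0.238029 / 0.409549 ≈ 0.5812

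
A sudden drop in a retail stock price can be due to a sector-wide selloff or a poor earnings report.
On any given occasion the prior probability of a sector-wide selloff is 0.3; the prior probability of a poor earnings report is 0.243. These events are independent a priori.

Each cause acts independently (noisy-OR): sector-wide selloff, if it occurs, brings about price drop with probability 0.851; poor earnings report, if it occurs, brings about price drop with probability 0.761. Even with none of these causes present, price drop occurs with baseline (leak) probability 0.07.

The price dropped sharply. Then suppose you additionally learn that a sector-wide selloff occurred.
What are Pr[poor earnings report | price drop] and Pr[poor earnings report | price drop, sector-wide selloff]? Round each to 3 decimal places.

Under noisy-OR, P(price drop | causes) = 1 − (1−0.07)·∏(1−qᵢ) over the active causes.
P(price drop) = 0.07×0.7×0.757 + 0.77773×0.7×0.243 + 0.86143×0.3×0.757 + 0.966882×0.3×0.243 = 0.037093 + 0.132292 + 0.195631 + 0.070486 = 0.435502
The poor earnings report-present share is 0.132292 + 0.070486 = 0.202778.
So P(poor earnings report | price drop) = 0.202778/0.435502 ≈ 0.466.

Now also conditioning on sector-wide selloff=true:
P(price drop | sector-wide selloff) = 0.86143·0.757 + 0.966882·0.243 = 0.652103 + 0.234952 = 0.887055
Of this, 0.234952 comes from 0.966882·0.243 (the poor earnings report=true cases).
P(poor earnings report | price drop, sector-wide selloff) = 0.234952 / 0.887055 ≈ 0.265

Pr[poor earnings report | price drop] ≈ 0.466; Pr[poor earnings report | price drop, sector-wide selloff] ≈ 0.265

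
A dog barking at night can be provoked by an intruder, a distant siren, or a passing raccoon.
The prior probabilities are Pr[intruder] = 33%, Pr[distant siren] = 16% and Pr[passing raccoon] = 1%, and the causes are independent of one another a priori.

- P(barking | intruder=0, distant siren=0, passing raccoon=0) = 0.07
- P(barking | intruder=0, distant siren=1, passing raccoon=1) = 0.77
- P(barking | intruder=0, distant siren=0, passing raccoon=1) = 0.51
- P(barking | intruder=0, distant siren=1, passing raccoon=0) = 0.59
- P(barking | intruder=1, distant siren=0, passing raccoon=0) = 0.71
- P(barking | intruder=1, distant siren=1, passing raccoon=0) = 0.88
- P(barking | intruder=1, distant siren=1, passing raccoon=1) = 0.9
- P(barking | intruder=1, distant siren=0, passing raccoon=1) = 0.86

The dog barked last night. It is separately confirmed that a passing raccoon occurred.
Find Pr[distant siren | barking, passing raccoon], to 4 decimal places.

P(barking | passing raccoon) = 0.51×0.67×0.84 + 0.77×0.67×0.16 + 0.86×0.33×0.84 + 0.9×0.33×0.16 = 0.287028 + 0.082544 + 0.238392 + 0.047520 = 0.655484
The distant siren-present share is 0.082544 + 0.047520 = 0.130064.
So P(distant siren | barking, passing raccoon) = 0.130064/0.655484 ≈ 0.1984.

Pr[distant siren | barking, passing raccoon] ≈ 0.1984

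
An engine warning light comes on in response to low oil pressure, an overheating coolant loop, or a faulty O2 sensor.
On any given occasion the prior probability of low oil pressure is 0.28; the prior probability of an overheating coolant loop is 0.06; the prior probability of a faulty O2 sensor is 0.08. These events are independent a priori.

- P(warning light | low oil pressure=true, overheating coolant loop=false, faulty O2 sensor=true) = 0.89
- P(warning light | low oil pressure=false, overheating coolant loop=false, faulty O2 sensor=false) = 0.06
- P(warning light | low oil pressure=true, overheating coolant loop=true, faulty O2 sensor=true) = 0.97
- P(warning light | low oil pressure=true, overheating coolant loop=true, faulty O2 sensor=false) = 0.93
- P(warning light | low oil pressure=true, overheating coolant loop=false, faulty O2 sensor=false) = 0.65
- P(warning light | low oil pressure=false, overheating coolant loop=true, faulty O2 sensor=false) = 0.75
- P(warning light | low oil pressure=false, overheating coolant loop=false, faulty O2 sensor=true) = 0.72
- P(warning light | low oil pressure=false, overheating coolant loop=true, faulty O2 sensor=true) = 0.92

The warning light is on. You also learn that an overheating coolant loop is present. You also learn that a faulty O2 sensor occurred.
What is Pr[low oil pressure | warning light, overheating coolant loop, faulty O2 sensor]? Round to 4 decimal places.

By total probability over both values of low oil pressure:
  P(warning light | overheating coolant loop, faulty O2 sensor) = 0.92×0.72 + 0.97×0.28
        = 0.662400 + 0.271600 = 0.934000
Keeping only the low oil pressure-present terms gives 0.271600, so
  P(low oil pressure | warning light, overheating coolant loop, faulty O2 sensor) = 0.271600 / 0.934000 ≈ 0.2908

Pr[low oil pressure | warning light, overheating coolant loop, faulty O2 sensor] ≈ 0.2908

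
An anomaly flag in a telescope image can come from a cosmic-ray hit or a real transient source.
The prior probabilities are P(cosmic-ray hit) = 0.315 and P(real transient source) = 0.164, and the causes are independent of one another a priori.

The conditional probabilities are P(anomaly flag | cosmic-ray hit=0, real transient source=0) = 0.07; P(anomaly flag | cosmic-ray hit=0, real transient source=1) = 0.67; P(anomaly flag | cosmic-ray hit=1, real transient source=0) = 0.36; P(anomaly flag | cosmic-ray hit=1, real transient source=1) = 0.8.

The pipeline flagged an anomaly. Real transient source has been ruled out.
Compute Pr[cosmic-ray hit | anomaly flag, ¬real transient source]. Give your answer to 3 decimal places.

Pr[cosmic-ray hit | anomaly flag, ¬real transient source] ≈ 0.703

P(anomaly flag | ¬real transient source) = 0.07×0.685 + 0.36×0.315 = 0.047950 + 0.113400 = 0.161350
The cosmic-ray hit-present share is 0.36×0.315 = 0.113400.
P(cosmic-ray hit | anomaly flag, ¬real transient source) = 0.113400 / 0.161350 ≈ 0.703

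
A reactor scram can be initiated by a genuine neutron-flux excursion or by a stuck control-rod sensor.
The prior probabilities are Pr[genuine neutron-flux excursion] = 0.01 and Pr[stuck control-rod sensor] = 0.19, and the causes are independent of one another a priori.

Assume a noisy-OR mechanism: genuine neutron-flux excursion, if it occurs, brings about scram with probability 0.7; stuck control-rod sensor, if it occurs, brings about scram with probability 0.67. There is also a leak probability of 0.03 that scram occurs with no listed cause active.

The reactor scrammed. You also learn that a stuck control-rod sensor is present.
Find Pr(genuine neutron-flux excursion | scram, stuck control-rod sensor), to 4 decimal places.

Pr(genuine neutron-flux excursion | scram, stuck control-rod sensor) ≈ 0.0133

Under noisy-OR, P(scram | causes) = 1 − (1−0.03)·∏(1−qᵢ) over the active causes.
Numerator (weight on configurations with genuine neutron-flux excursion): 0.90397·0.01 = 0.009040
The normalizing constant is 0.6799·0.99 + 0.90397·0.01 = 0.682141
Posterior = 0.009040 / 0.682141 ≈ 0.0133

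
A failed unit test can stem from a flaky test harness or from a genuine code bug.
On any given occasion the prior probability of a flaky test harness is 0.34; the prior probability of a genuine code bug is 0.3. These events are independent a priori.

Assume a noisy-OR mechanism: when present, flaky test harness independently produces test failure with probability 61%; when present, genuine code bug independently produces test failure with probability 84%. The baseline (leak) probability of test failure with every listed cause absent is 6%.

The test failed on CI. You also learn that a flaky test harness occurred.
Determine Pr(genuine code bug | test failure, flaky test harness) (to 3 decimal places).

Pr(genuine code bug | test failure, flaky test harness) ≈ 0.389

Under noisy-OR, P(test failure | causes) = 1 − (1−0.06)·∏(1−qᵢ) over the active causes.
P(test failure | flaky test harness) = 0.6334·0.7 + 0.941344·0.3 = 0.443380 + 0.282403 = 0.725783
Of this, 0.282403 comes from 0.941344·0.3 (the genuine code bug=true cases).
P(genuine code bug | test failure, flaky test harness) = 0.282403 / 0.725783 ≈ 0.389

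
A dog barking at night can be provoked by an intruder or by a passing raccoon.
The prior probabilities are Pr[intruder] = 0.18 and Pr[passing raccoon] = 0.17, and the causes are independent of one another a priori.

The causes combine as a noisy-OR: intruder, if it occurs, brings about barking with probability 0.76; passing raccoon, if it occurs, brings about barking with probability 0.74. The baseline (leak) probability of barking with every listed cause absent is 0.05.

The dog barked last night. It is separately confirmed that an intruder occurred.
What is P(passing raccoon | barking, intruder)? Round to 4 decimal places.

Under noisy-OR, P(barking | causes) = 1 − (1−0.05)·∏(1−qᵢ) over the active causes.
For the numerator, keep only passing raccoon=true terms: 0.94072·0.17 = 0.159922
The normalizing constant is 0.772·0.83 + 0.94072·0.17 = 0.800682
P(passing raccoon | barking, intruder) = 0.159922/0.800682 ≈ 0.1997

P(passing raccoon | barking, intruder) ≈ 0.1997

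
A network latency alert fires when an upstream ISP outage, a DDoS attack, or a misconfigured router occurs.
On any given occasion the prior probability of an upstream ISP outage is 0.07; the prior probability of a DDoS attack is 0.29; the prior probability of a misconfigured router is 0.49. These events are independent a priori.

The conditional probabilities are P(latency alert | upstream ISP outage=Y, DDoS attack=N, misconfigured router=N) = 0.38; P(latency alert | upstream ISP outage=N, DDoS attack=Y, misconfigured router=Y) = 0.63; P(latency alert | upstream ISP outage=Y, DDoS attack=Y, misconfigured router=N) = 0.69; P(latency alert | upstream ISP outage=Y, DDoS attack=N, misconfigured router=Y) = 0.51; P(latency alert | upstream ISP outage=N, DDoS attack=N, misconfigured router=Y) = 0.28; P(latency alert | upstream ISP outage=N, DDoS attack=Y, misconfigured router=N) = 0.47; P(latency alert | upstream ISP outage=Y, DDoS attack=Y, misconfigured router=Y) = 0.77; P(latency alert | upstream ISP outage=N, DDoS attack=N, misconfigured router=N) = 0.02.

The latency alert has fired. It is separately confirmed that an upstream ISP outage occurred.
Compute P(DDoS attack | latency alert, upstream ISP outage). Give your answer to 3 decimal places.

By total probability over the 4 (DDoS attack, misconfigured router) configurations:
  P(latency alert | upstream ISP outage) = 0.38·0.71·0.51 + 0.51·0.71·0.49 + 0.69·0.29·0.51 + 0.77·0.29·0.49
        = 0.137598 + 0.177429 + 0.102051 + 0.109417 = 0.526495
Keeping only the DDoS attack-present terms gives 0.211468, so
  P(DDoS attack | latency alert, upstream ISP outage) = 0.211468 / 0.526495 ≈ 0.402

P(DDoS attack | latency alert, upstream ISP outage) ≈ 0.402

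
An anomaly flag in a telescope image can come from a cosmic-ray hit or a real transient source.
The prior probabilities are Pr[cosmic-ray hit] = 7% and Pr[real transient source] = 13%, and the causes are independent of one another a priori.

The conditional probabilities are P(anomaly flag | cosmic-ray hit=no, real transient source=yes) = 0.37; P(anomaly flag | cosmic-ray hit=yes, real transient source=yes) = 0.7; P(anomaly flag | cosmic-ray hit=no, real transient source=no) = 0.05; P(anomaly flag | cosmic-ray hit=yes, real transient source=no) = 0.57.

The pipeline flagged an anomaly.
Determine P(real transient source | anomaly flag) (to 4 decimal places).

Weight on real transient source=true, given the evidence: 0.044733 + 0.006370 = 0.051103
Denominator P(anomaly flag): 0.05·0.93·0.87 + 0.37·0.93·0.13 + 0.57·0.07·0.87 + 0.7·0.07·0.13 = 0.126271
P(real transient source | anomaly flag) = 0.051103/0.126271 ≈ 0.4047

P(real transient source | anomaly flag) ≈ 0.4047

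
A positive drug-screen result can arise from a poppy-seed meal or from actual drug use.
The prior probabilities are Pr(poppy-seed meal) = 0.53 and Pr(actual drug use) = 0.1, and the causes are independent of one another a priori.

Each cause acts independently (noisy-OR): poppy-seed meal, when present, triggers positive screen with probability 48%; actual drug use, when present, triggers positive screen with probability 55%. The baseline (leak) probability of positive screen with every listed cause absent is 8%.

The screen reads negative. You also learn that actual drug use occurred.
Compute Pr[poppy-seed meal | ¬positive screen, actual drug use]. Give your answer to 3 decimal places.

Pr[poppy-seed meal | ¬positive screen, actual drug use] ≈ 0.370

Under noisy-OR, P(positive screen | causes) = 1 − (1−0.08)·∏(1−qᵢ) over the active causes.
Enumerate both values of poppy-seed meal and weight by the priors:
  P(¬positive screen | actual drug use) = 0.414*0.47 + 0.21528*0.53
        = 0.194580 + 0.114098 = 0.308678
The terms with poppy-seed meal present sum to 0.114098, so
  P(poppy-seed meal | ¬positive screen, actual drug use) = 0.114098 / 0.308678 ≈ 0.370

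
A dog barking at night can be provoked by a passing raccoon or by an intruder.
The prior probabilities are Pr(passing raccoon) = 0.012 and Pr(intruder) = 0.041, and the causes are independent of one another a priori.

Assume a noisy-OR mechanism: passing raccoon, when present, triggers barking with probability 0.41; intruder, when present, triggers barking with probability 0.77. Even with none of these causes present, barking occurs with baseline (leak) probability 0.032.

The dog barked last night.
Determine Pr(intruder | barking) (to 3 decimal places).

Pr(intruder | barking) ≈ 0.475

Under noisy-OR, P(barking | causes) = 1 − (1−0.032)·∏(1−qᵢ) over the active causes.
By total probability over the 4 (passing raccoon, intruder) configurations:
  P(barking) = 0.032*0.988*0.959 + 0.77736*0.988*0.041 + 0.42888*0.012*0.959 + 0.868642*0.012*0.041
        = 0.030320 + 0.031489 + 0.004936 + 0.000427 = 0.067172
Configurations with intruder contribute 0.031916, so
  P(intruder | barking) = 0.031916 / 0.067172 ≈ 0.475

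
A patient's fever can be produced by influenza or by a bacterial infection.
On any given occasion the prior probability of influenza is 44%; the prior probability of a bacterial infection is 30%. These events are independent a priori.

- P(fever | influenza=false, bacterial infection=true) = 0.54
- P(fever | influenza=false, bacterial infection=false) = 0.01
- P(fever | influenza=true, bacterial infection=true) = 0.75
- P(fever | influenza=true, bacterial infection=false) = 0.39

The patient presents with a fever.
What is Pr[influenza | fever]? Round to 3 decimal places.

Enumerate the 4 (influenza, bacterial infection) configurations and weight by the priors:
  P(fever) = 0.01×0.56×0.7 + 0.54×0.56×0.3 + 0.39×0.44×0.7 + 0.75×0.44×0.3
        = 0.003920 + 0.090720 + 0.120120 + 0.099000 = 0.313760
The terms with influenza present sum to 0.219120, so
  P(influenza | fever) = 0.219120 / 0.313760 ≈ 0.698

Pr[influenza | fever] ≈ 0.698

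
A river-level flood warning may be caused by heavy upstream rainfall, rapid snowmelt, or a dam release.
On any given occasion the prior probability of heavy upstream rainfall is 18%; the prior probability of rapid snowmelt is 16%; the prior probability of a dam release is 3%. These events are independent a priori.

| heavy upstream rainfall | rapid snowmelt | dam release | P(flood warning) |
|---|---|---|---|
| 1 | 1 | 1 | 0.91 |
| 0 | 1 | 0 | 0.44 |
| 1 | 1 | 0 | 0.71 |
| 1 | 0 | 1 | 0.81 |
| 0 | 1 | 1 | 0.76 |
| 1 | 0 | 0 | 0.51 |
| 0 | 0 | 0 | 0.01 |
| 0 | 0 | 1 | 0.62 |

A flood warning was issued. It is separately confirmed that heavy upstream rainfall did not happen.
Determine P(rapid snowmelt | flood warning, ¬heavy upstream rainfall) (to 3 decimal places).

P(rapid snowmelt | flood warning, ¬heavy upstream rainfall) ≈ 0.752

By total probability over the 4 (rapid snowmelt, dam release) configurations:
  P(flood warning | ¬heavy upstream rainfall) = 0.01×0.84×0.97 + 0.62×0.84×0.03 + 0.44×0.16×0.97 + 0.76×0.16×0.03
        = 0.008148 + 0.015624 + 0.068288 + 0.003648 = 0.095708
Keeping only the rapid snowmelt-present terms gives 0.071936, so
  P(rapid snowmelt | flood warning, ¬heavy upstream rainfall) = 0.071936 / 0.095708 ≈ 0.752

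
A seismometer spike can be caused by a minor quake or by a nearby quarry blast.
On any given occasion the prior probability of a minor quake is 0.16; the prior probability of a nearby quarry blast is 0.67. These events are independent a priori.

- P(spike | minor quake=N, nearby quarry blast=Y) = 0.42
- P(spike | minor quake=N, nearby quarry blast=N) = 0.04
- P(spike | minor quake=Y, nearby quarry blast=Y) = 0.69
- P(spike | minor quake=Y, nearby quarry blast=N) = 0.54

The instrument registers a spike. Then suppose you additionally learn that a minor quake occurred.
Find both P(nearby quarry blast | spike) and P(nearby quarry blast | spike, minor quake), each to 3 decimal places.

P(nearby quarry blast | spike) ≈ 0.887; P(nearby quarry blast | spike, minor quake) ≈ 0.722

P(spike) = 0.04·0.84·0.33 + 0.42·0.84·0.67 + 0.54·0.16·0.33 + 0.69·0.16·0.67 = 0.011088 + 0.236376 + 0.028512 + 0.073968 = 0.349944
Restricting to configurations with nearby quarry blast present: 0.236376 + 0.073968 = 0.310344.
P(nearby quarry blast | spike) = 0.310344 / 0.349944 ≈ 0.887

With the extra evidence:
Numerator (weight on configurations with nearby quarry blast): 0.69·0.67 = 0.462300
Normalizer over all consistent configurations: 0.54·0.33 + 0.69·0.67 = 0.640500
P(nearby quarry blast | spike, minor quake) = 0.462300/0.640500 ≈ 0.722
The drop from 0.887 to 0.722 is the explaining-away (discounting) effect.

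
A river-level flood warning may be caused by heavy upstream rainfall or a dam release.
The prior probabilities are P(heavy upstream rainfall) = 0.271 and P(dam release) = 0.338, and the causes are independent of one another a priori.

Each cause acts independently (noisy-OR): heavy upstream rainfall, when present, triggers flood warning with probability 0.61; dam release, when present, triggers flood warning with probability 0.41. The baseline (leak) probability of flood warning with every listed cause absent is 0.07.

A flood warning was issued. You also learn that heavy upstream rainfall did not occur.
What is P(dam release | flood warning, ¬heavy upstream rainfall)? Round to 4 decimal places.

P(dam release | flood warning, ¬heavy upstream rainfall) ≈ 0.7670

Under noisy-OR, P(flood warning | causes) = 1 − (1−0.07)·∏(1−qᵢ) over the active causes.
Weight on dam release=true, given the evidence: 0.4513*0.338 = 0.152539
The normalizing constant is 0.07*0.662 + 0.4513*0.338 = 0.198879
P(dam release | flood warning, ¬heavy upstream rainfall) = 0.152539/0.198879 ≈ 0.7670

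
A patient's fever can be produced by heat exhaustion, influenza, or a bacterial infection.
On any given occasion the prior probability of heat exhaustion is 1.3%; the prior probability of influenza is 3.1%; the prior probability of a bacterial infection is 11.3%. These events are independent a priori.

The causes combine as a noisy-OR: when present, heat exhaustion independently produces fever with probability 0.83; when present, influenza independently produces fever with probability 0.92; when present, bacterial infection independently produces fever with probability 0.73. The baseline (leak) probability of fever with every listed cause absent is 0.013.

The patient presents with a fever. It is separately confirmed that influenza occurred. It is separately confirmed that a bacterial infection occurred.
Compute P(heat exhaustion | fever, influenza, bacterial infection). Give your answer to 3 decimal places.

Under noisy-OR, P(fever | causes) = 1 − (1−0.013)·∏(1−qᵢ) over the active causes.
P(fever | influenza, bacterial infection) = 0.978681·0.987 + 0.996376·0.013 = 0.965958 + 0.012953 = 0.978911
Restricting to configurations with heat exhaustion present: 0.996376·0.013 = 0.012953.
Hence the posterior is 0.012953/0.978911 ≈ 0.013.

P(heat exhaustion | fever, influenza, bacterial infection) ≈ 0.013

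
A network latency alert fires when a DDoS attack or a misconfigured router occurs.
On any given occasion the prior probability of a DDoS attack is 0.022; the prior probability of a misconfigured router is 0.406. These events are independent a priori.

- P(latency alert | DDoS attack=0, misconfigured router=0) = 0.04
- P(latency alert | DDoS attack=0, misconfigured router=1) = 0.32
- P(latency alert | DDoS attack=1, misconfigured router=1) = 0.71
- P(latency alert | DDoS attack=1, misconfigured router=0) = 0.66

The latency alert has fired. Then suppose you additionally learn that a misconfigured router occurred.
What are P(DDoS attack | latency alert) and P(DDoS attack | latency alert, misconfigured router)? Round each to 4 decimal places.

Numerator (weight on configurations with DDoS attack): 0.008625 + 0.006342 = 0.014967
Normalizer over all consistent configurations: 0.04×0.978×0.594 + 0.32×0.978×0.406 + 0.66×0.022×0.594 + 0.71×0.022×0.406 = 0.165266
Posterior = 0.014967 / 0.165266 ≈ 0.0906

Now also conditioning on misconfigured router=true:
Sum P(latency alert|·) weighted by the priors over both values of DDoS attack:
  P(latency alert | misconfigured router) = 0.32×0.978 + 0.71×0.022
        = 0.312960 + 0.015620 = 0.328580
The terms with DDoS attack present sum to 0.015620, so
  P(DDoS attack | latency alert, misconfigured router) = 0.015620 / 0.328580 ≈ 0.0475
The drop from 0.0906 to 0.0475 is the explaining-away (discounting) effect.

P(DDoS attack | latency alert) ≈ 0.0906; P(DDoS attack | latency alert, misconfigured router) ≈ 0.0475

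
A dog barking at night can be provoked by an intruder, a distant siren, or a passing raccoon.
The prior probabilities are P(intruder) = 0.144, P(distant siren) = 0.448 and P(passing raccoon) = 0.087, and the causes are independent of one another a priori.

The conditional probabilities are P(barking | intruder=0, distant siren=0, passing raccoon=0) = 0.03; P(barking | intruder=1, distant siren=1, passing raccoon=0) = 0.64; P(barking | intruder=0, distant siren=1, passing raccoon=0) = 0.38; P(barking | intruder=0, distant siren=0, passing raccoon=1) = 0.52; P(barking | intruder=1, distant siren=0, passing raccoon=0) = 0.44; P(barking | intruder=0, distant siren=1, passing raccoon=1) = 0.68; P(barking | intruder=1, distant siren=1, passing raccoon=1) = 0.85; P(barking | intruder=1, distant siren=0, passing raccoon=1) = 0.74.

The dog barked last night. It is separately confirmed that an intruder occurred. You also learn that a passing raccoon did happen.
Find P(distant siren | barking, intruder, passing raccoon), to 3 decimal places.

P(distant siren | barking, intruder, passing raccoon) ≈ 0.482

For the numerator, keep only distant siren=true terms: 0.85×0.448 = 0.380800
Denominator P(barking | intruder, passing raccoon): 0.74×0.552 + 0.85×0.448 = 0.789280
P(distant siren | barking, intruder, passing raccoon) = 0.380800/0.789280 ≈ 0.482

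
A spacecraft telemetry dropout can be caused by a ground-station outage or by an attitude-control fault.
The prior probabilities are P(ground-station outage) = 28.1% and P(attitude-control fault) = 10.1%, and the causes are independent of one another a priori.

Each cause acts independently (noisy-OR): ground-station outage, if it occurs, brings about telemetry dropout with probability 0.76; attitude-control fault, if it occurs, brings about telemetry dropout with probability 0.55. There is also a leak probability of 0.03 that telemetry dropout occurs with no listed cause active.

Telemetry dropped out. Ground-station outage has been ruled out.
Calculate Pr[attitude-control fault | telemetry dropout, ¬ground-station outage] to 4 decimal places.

Under noisy-OR, P(telemetry dropout | causes) = 1 − (1−0.03)·∏(1−qᵢ) over the active causes.
Weight on attitude-control fault=true, given the evidence: 0.5635×0.101 = 0.056914
The normalizing constant is 0.03×0.899 + 0.5635×0.101 = 0.083884
Posterior = 0.056914 / 0.083884 ≈ 0.6785

Pr[attitude-control fault | telemetry dropout, ¬ground-station outage] ≈ 0.6785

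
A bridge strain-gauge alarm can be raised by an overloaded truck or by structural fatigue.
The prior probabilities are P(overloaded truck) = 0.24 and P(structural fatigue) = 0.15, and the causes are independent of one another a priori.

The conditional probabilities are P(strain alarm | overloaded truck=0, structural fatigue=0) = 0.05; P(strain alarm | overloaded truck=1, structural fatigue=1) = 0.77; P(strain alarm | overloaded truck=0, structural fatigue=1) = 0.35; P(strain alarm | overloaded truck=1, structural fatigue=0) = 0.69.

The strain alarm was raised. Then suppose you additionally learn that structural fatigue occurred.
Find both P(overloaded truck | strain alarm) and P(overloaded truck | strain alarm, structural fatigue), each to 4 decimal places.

P(overloaded truck | strain alarm) ≈ 0.7000; P(overloaded truck | strain alarm, structural fatigue) ≈ 0.4099

For the numerator, keep only overloaded truck=true terms: 0.140760 + 0.027720 = 0.168480
The normalizing constant is 0.05*0.76*0.85 + 0.35*0.76*0.15 + 0.69*0.24*0.85 + 0.77*0.24*0.15 = 0.240680
P(overloaded truck | strain alarm) = 0.168480/0.240680 ≈ 0.7000

Now condition on the additional information:
Enumerate both values of overloaded truck and weight by the priors:
  P(strain alarm | structural fatigue) = 0.35·0.76 + 0.77·0.24
        = 0.266000 + 0.184800 = 0.450800
Configurations with overloaded truck contribute 0.184800, so
  P(overloaded truck | strain alarm, structural fatigue) = 0.184800 / 0.450800 ≈ 0.4099
The drop from 0.7000 to 0.4099 is the explaining-away (discounting) effect.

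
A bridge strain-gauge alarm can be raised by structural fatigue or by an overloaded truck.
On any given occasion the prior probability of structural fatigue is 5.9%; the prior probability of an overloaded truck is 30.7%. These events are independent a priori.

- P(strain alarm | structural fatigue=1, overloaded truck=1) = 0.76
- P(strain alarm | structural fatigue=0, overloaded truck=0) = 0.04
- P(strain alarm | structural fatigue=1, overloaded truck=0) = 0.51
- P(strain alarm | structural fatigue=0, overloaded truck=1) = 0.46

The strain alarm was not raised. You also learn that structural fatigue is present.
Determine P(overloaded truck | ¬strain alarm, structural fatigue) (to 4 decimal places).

P(overloaded truck | ¬strain alarm, structural fatigue) ≈ 0.1783

For the numerator, keep only overloaded truck=true terms: 0.24×0.307 = 0.073680
Normalizer over all consistent configurations: 0.49×0.693 + 0.24×0.307 = 0.413250
Posterior = 0.073680 / 0.413250 ≈ 0.1783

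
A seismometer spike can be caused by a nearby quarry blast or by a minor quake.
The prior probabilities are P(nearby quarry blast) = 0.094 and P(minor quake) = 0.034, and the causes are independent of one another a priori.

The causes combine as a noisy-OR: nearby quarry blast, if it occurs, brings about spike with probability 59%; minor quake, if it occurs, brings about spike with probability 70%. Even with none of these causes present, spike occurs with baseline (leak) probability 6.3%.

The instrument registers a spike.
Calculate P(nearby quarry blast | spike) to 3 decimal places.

Under noisy-OR, P(spike | causes) = 1 − (1−0.063)·∏(1−qᵢ) over the active causes.
Numerator (weight on configurations with nearby quarry blast): 0.055920 + 0.002828 = 0.058748
Normalizer over all consistent configurations: 0.063*0.906*0.966 + 0.7189*0.906*0.034 + 0.61583*0.094*0.966 + 0.884749*0.094*0.034 = 0.136030
Posterior = 0.058748 / 0.136030 ≈ 0.432

P(nearby quarry blast | spike) ≈ 0.432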